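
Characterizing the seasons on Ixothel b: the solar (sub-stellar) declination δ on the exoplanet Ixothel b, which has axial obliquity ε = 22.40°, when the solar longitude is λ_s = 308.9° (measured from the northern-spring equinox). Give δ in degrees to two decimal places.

sin δ = sin ε · sin λ_s = sin 22.40° × sin 308.9° = -0.296565.
δ = arcsin(-0.296565) = -17.25°.

δ = -17.25°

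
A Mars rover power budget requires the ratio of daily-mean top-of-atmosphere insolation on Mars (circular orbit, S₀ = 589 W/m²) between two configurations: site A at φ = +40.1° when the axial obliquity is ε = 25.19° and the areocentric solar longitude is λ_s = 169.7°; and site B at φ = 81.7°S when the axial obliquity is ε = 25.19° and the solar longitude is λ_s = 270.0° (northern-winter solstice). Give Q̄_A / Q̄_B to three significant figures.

— Configuration A (φ=+40.1°):
sin δ = sin 25.19° × sin 169.7° = 0.07610, so δ = +4.365°.
cos H₀ = −tan(+40.1°) tan(+4.365°) = -0.0643, H₀ = 1.6351 rad.
Bracket: H₀ sin φ sin δ + cos φ cos δ sin H₀ = 1.6351×0.64412×0.07610 + 0.76492×0.99710×0.99793 = 0.080149 + 0.761123 = 0.841272.
Q̄ = (S₀/π) × [bracket] = (589/π) × 0.841272 = 157.73 W/m².
— Configuration B (φ=-81.7°):
Solar declination: sin δ = sin ε · sin λ_s = sin 25.19° × sin 270.0° = -0.42562, so δ = -25.190°.
cos H₀ = −tan(-81.7°) tan(-25.190°) = -3.2241 ≤ −1 ⇒ polar day, H₀ = π.
Bracket: H₀ sin φ sin δ + cos φ cos δ sin H₀ = 3.1416×-0.98953×-0.42562 + 0.14436×0.90490×0.00000 = 1.323128 + 0.000000 = 1.323128.
Q̄ = (S₀/π) × [bracket] = (589/π) × 1.323128 = 248.07 W/m².
Ratio Q̄_A / Q̄_B = 157.73 / 248.07 = 0.6358.

Q̄_A / Q̄_B ≈ 0.636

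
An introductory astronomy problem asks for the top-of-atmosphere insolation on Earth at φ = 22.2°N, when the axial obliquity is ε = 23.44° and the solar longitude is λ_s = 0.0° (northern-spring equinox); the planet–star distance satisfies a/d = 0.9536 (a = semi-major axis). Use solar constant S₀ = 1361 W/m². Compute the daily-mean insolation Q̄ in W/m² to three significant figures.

Solar declination: sin δ = sin ε · sin λ_s = sin 23.44° × sin 0.0° = 0.00000, so δ = +0.000°.
cos H₀ = −tan(+22.2°) tan(+0.000°) = -0.0000, H₀ = 1.5708 rad.
Bracket: H₀ sin φ sin δ + cos φ cos δ sin H₀ = 1.5708×0.37784×0.00000 + 0.92587×1.00000×1.00000 = 0.000000 + 0.925870 = 0.925870.
Inverse-square distance factor (a/d)² = 0.9536² = 0.909353.
Q̄ = (S₀/π) × 0.909353 × [bracket] = (1361/π) × 0.909353 × 0.925870 = 364.7 W/m².

Q̄ ≈ 365 W/m²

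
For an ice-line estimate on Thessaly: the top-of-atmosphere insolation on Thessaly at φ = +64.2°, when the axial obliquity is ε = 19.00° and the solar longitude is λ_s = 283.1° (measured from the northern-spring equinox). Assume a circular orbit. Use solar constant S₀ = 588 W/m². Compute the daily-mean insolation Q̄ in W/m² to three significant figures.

Solar declination: sin δ = sin ε · sin λ_s = sin 19.00° × sin 283.1° = -0.31710, so δ = -18.487°.
cos H₀ = −tan(+64.2°) tan(-18.487°) = 0.6916, H₀ = 0.8070 rad.
Bracket: H₀ sin φ sin δ + cos φ cos δ sin H₀ = 0.8070×0.90032×-0.31710 + 0.43523×0.94839×0.72225 = -0.230392 + 0.298122 = 0.067730.
Q̄ = (S₀/π) × [bracket] = (588/π) × 0.067730 = 12.68 W/m².

Q̄ ≈ 12.7 W/m²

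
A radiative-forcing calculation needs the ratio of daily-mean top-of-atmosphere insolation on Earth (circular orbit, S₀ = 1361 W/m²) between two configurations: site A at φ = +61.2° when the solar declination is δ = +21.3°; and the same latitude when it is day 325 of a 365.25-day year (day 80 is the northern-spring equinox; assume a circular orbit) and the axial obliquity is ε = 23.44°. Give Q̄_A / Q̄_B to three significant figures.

— Configuration A (φ=+61.2°):
cos H₀ = −tan(+61.2°) tan(+21.300°) = -0.7092, H₀ = 2.3592 rad.
Bracket: H₀ sin φ sin δ + cos φ cos δ sin H₀ = 2.3592×0.87631×0.36325 + 0.48175×0.93169×0.70501 = 0.750980 + 0.316438 = 1.067418.
Q̄ = (S₀/π) × [bracket] = (1361/π) × 1.067418 = 462.43 W/m².
— Configuration B (φ=+61.2°):
Solar longitude: λ_s = 360° × (325 − 80)/365.25 = 241.478°.
sin δ = sin 23.44° × sin 241.478° = -0.34951, so δ = -20.457°.
cos H₀ = −tan(+61.2°) tan(-20.457°) = 0.6786, H₀ = 0.8250 rad.
Bracket: H₀ sin φ sin δ + cos φ cos δ sin H₀ = 0.8250×0.87631×-0.34951 + 0.48175×0.93693×0.73455 = -0.252680 + 0.331551 = 0.078871.
Q̄ = (S₀/π) × [bracket] = (1361/π) × 0.078871 = 34.168 W/m².
Ratio Q̄_A / Q̄_B = 462.43 / 34.168 = 13.53.

Q̄_A / Q̄_B ≈ 13.5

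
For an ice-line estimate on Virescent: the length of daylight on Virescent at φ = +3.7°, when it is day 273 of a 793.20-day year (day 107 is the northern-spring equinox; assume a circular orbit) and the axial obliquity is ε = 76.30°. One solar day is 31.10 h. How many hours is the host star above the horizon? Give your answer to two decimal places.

17.32 h

Solar longitude: λ_s = 360° × (273 − 107)/793.20 = 75.340°.
sin δ = sin 76.30° × sin 75.340° = 0.93992, so δ = +70.038°.
cos H₀ = −tan φ · tan δ = −tan(+3.7°) × tan(+70.038°) = -0.1780, so H₀ = 1.7498 rad = 100.26°.
Daylight = 2H₀/(2π) × 31.10 h = (1.7498/π) × 31.10 = 17.32 h.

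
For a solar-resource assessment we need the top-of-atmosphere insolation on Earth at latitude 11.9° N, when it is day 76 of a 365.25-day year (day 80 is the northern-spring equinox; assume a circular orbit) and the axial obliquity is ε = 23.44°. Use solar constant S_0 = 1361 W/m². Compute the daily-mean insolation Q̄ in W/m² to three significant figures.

Solar longitude: L_s = 360° × (76 − 80)/365.25 = -3.943°, i.e. -3.943° + 360° = 356.057°.
sin δ = sin 23.44° × sin 356.057° = -0.02735, so δ = -1.567°.
cos h₀ = −tan(+11.9°) tan(-1.567°) = 0.0058, h₀ = 1.5650 rad.
Bracket: h₀ sin ϕ sin δ + cos ϕ cos δ sin h₀ = 1.5650×0.20620×-0.02735 + 0.97851×0.99963×0.99998 = -0.008826 + 0.978128 = 0.969302.
Q̄ = (S_0/π) × [bracket] = (1361/π) × 0.969302 = 419.9 W/m².

Q̄ ≈ 420 W/m²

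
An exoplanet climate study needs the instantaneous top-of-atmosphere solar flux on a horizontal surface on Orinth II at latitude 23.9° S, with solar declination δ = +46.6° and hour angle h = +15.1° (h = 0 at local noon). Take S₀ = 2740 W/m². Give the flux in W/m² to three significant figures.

855 W/m²

cos θ_z = sin φ sin δ + cos φ cos δ cos h = -0.294366 + 0.606483 = 0.312117.
Flux = S₀ · cos θ_z = 2740 × 0.312117 = 855.2 W/m².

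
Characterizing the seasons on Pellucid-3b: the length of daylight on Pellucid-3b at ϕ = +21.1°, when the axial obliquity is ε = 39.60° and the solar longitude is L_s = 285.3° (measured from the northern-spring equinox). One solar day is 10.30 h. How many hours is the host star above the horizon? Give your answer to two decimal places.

4.15 h

Solar declination: sin δ = sin ε · sin L_s = sin 39.60° × sin 285.3° = -0.61483, so δ = -37.940°.
cos h₀ = −tan ϕ · tan δ = −tan(+21.1°) × tan(-37.940°) = 0.3008, so h₀ = 1.2652 rad = 72.49°.
Daylight = 2h₀/(2π) × 10.30 h = (1.2652/π) × 10.30 = 4.15 h.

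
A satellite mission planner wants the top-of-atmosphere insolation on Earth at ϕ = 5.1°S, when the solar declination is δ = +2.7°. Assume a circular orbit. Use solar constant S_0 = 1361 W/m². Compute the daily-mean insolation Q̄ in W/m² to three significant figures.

cos h₀ = −tan(-5.1°) tan(+2.700°) = 0.0042, h₀ = 1.5666 rad.
Bracket: h₀ sin ϕ sin δ + cos ϕ cos δ sin h₀ = 1.5666×-0.08889×0.04711 + 0.99604×0.99889×0.99999 = -0.006560 + 0.994924 = 0.988364.
Q̄ = (S_0/π) × [bracket] = (1361/π) × 0.988364 = 428.2 W/m².

Q̄ ≈ 428 W/m²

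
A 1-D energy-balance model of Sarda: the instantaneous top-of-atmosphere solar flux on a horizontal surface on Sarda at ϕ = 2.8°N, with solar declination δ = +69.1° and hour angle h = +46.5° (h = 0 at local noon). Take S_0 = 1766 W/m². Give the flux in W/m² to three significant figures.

514 W/m²

cos θ_z = sin ϕ sin δ + cos ϕ cos δ cos h = 0.045636 + 0.245269 = 0.290905.
Flux = S_0 · cos θ_z = 1766 × 0.290905 = 513.7 W/m².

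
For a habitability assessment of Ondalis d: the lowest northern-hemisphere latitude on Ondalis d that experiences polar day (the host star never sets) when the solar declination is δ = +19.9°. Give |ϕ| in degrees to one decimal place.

|ϕ| = 70.1°

Polar day requires cos h₀ = −tan ϕ tan δ ≤ −1, i.e. tan ϕ tan δ ≥ 1.
The boundary is |tan ϕ| · |tan δ| = 1, so |ϕ| = 90° − |δ| = 90° − 19.9° = 70.1° in the northern hemisphere.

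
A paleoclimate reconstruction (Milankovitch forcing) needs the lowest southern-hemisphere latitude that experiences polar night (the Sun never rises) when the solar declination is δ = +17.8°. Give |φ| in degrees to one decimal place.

Polar night requires cos H₀ = −tan φ tan δ ≥ 1, i.e. tan φ tan δ ≤ −1.
The boundary is |tan φ| · |tan δ| = 1, so |φ| = 90° − |δ| = 90° − 17.8° = 72.2° in the southern hemisphere.

|φ| = 72.2°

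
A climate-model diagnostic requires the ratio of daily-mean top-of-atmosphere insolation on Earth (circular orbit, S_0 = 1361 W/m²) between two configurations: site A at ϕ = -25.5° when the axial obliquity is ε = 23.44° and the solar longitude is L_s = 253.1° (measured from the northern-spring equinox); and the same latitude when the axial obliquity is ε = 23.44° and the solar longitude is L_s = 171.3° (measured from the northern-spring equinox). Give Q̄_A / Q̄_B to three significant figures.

Q̄_A / Q̄_B ≈ 1.29

— Configuration A (ϕ=-25.5°):
Solar declination: sin δ = sin ε · sin L_s = sin 23.44° × sin 253.1° = -0.38061, so δ = -22.371°.
cos h₀ = −tan(-25.5°) tan(-22.371°) = -0.1963, h₀ = 1.7684 rad.
Bracket: h₀ sin ϕ sin δ + cos ϕ cos δ sin h₀ = 1.7684×-0.43051×-0.38061 + 0.90259×0.92474×0.98054 = 0.289764 + 0.818419 = 1.108183.
Q̄ = (S_0/π) × [bracket] = (1361/π) × 1.108183 = 480.09 W/m².
— Configuration B (ϕ=-25.5°):
Solar declination: sin δ = sin ε · sin L_s = sin 23.44° × sin 171.3° = 0.06017, so δ = +3.450°.
cos h₀ = −tan(-25.5°) tan(+3.450°) = 0.0288, h₀ = 1.5420 rad.
Bracket: h₀ sin ϕ sin δ + cos ϕ cos δ sin h₀ = 1.5420×-0.43051×0.06017 + 0.90259×0.99819×0.99959 = -0.039944 + 0.900587 = 0.860643.
Q̄ = (S_0/π) × [bracket] = (1361/π) × 0.860643 = 372.85 W/m².
Ratio Q̄_A / Q̄_B = 480.09 / 372.85 = 1.288.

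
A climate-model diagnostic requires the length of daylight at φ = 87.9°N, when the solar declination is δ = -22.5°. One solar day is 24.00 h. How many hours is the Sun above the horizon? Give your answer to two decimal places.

cos H₀ = −tan φ · tan δ = 11.2962 ≥ 1, so the Sun never rises (polar night) and H₀ = 0.
Daylight = 2H₀/(2π) × 24.00 h = (0.0000/π) × 24.00 = 0.00 h.

0.00 h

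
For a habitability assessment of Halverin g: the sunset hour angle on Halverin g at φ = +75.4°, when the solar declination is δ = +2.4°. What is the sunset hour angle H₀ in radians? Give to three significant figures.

cos H₀ = −tan φ · tan δ = −tan(+75.4°) × tan(+2.400°) = -0.1609, so H₀ = 1.7324 rad = 99.26°.

H₀ = 1.73 rad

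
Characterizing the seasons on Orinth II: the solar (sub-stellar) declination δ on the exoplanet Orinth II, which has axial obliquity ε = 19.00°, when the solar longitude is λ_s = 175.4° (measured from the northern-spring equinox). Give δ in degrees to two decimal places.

δ = +1.50°

sin δ = sin ε · sin λ_s = sin 19.00° × sin 175.4° = 0.026110.
δ = arcsin(0.026110) = +1.50°.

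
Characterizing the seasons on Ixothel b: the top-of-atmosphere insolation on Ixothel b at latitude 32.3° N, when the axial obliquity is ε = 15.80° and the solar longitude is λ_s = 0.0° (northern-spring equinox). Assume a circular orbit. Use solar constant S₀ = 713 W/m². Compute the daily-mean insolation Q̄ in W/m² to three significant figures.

Q̄ ≈ 192 W/m²

Solar declination: sin δ = sin ε · sin λ_s = sin 15.80° × sin 0.0° = 0.00000, so δ = +0.000°.
cos H₀ = −tan(+32.3°) tan(+0.000°) = -0.0000, H₀ = 1.5708 rad.
Bracket: H₀ sin φ sin δ + cos φ cos δ sin H₀ = 1.5708×0.53435×0.00000 + 0.84526×1.00000×1.00000 = 0.000000 + 0.845260 = 0.845260.
Q̄ = (S₀/π) × [bracket] = (713/π) × 0.845260 = 191.8 W/m².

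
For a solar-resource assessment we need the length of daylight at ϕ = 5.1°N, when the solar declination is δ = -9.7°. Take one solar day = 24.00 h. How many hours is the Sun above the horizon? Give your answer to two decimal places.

cos h₀ = −tan ϕ · tan δ = −tan(+5.1°) × tan(-9.700°) = 0.0153, so h₀ = 1.5555 rad = 89.13°.
Daylight = 2h₀/(2π) × 24.00 h = (1.5555/π) × 24.00 = 11.88 h.

11.88 h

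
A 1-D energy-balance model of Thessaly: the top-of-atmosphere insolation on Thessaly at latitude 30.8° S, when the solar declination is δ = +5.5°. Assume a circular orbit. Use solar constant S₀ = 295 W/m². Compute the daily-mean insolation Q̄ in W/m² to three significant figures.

Q̄ ≈ 73.2 W/m²

cos H₀ = −tan(-30.8°) tan(+5.500°) = 0.0574, H₀ = 1.5134 rad.
Bracket: H₀ sin φ sin δ + cos φ cos δ sin H₀ = 1.5134×-0.51204×0.09585 + 0.85896×0.99540×0.99835 = -0.074276 + 0.853598 = 0.779322.
Q̄ = (S₀/π) × [bracket] = (295/π) × 0.779322 = 73.18 W/m².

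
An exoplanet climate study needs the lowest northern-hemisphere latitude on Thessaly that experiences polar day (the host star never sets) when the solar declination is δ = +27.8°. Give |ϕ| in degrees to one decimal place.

|ϕ| = 62.2°

Polar day requires cos h₀ = −tan ϕ tan δ ≤ −1, i.e. tan ϕ tan δ ≥ 1.
The boundary is |tan ϕ| · |tan δ| = 1, so |ϕ| = 90° − |δ| = 90° − 27.8° = 62.2° in the northern hemisphere.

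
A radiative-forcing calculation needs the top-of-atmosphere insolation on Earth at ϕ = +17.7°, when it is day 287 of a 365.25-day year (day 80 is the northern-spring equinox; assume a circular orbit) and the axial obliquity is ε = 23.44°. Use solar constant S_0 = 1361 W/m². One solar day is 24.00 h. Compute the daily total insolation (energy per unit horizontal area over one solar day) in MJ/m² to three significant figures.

32.3 MJ/m²

Solar longitude: L_s = 360° × (287 − 80)/365.25 = 204.025°.
sin δ = sin 23.44° × sin 204.025° = -0.16195, so δ = -9.320°.
cos h₀ = −tan(+17.7°) tan(-9.320°) = 0.0524, h₀ = 1.5184 rad.
Bracket: h₀ sin ϕ sin δ + cos ϕ cos δ sin h₀ = 1.5184×0.30403×-0.16195 + 0.95266×0.98680×0.99863 = -0.074762 + 0.938797 = 0.864035.
Q̄ = (S_0/π) × [bracket] = (1361/π) × 0.864035 = 374.32 W/m².
Daily total = Q̄ × 24.00 h × 3600 s/h = 374.32 × 24.00 × 3600 / 10⁶ = 32.34 MJ/m².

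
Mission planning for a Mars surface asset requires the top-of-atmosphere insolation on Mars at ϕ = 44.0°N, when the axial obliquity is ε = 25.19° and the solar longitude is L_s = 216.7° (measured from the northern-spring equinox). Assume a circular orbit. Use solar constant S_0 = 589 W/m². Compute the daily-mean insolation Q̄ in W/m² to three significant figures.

Q̄ ≈ 82.6 W/m²

Solar declination: sin δ = sin ε · sin L_s = sin 25.19° × sin 216.7° = -0.25436, so δ = -14.736°.
cos h₀ = −tan(+44.0°) tan(-14.736°) = 0.2540, h₀ = 1.3140 rad.
Bracket: h₀ sin ϕ sin δ + cos ϕ cos δ sin h₀ = 1.3140×0.69466×-0.25436 + 0.71934×0.96711×0.96721 = -0.232176 + 0.672870 = 0.440694.
Q̄ = (S_0/π) × [bracket] = (589/π) × 0.440694 = 82.62 W/m².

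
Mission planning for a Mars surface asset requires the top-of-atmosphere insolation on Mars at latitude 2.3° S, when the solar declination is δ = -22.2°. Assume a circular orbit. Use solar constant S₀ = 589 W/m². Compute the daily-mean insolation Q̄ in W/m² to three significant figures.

Q̄ ≈ 178 W/m²

cos H₀ = −tan(-2.3°) tan(-22.200°) = -0.0164, H₀ = 1.5872 rad.
Bracket: H₀ sin φ sin δ + cos φ cos δ sin H₀ = 1.5872×-0.04013×-0.37784 + 0.99919×0.92587×0.99987 = 0.024066 + 0.925000 = 0.949066.
Q̄ = (S₀/π) × [bracket] = (589/π) × 0.949066 = 177.9 W/m².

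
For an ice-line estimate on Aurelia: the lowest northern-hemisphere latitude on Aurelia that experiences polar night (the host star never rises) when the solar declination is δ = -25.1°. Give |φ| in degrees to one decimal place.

Polar night requires cos H₀ = −tan φ tan δ ≥ 1, i.e. tan φ tan δ ≤ −1.
The boundary is |tan φ| · |tan δ| = 1, so |φ| = 90° − |δ| = 90° − 25.1° = 64.9° in the northern hemisphere.

|φ| = 64.9°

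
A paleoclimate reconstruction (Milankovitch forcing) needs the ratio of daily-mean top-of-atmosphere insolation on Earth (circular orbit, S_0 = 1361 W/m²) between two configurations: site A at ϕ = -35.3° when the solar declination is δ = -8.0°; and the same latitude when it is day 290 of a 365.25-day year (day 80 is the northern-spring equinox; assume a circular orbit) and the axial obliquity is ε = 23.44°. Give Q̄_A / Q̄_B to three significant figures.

— Configuration A (ϕ=-35.3°):
cos h₀ = −tan(-35.3°) tan(-8.000°) = -0.0995, h₀ = 1.6705 rad.
Bracket: h₀ sin ϕ sin δ + cos ϕ cos δ sin h₀ = 1.6705×-0.57786×-0.13917 + 0.81614×0.99027×0.99504 = 0.134343 + 0.804190 = 0.938533.
Q̄ = (S_0/π) × [bracket] = (1361/π) × 0.938533 = 406.59 W/m².
— Configuration B (ϕ=-35.3°):
Solar longitude: L_s = 360° × (290 − 80)/365.25 = 206.982°.
sin δ = sin 23.44° × sin 206.982° = -0.18048, so δ = -10.398°.
cos h₀ = −tan(-35.3°) tan(-10.398°) = -0.1299, h₀ = 1.7011 rad.
Bracket: h₀ sin ϕ sin δ + cos ϕ cos δ sin h₀ = 1.7011×-0.57786×-0.18048 + 0.81614×0.98358×0.99152 = 0.177411 + 0.795932 = 0.973343.
Q̄ = (S_0/π) × [bracket] = (1361/π) × 0.973343 = 421.67 W/m².
Ratio Q̄_A / Q̄_B = 406.59 / 421.67 = 0.9642.

Q̄_A / Q̄_B ≈ 0.964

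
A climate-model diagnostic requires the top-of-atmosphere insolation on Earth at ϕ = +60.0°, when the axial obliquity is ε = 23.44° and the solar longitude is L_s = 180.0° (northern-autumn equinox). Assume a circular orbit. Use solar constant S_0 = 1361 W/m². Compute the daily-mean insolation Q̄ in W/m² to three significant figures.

Q̄ ≈ 217 W/m²

Solar declination: sin δ = sin ε · sin L_s = sin 23.44° × sin 180.0° = 0.00000, so δ = +0.000°.
cos h₀ = −tan(+60.0°) tan(+0.000°) = -0.0000, h₀ = 1.5708 rad.
Bracket: h₀ sin ϕ sin δ + cos ϕ cos δ sin h₀ = 1.5708×0.86603×0.00000 + 0.50000×1.00000×1.00000 = 0.000000 + 0.500000 = 0.500000.
Q̄ = (S_0/π) × [bracket] = (1361/π) × 0.500000 = 216.6 W/m².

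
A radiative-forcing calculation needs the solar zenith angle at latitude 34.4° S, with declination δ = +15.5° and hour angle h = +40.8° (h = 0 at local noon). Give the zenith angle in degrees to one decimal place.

cos θ_z = sin φ sin δ + cos φ cos δ cos h = -0.150981 + 0.601890 = 0.450909.
θ_z = arccos(0.450909) = 63.2°.

θ_z = 63.2°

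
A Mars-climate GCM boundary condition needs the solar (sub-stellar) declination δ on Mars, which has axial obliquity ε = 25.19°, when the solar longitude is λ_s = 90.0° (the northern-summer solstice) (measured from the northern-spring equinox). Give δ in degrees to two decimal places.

sin δ = sin ε · sin λ_s = sin 25.19° × sin 90.0° = 0.425621.
δ = arcsin(0.425621) = +25.19°.

δ = +25.19°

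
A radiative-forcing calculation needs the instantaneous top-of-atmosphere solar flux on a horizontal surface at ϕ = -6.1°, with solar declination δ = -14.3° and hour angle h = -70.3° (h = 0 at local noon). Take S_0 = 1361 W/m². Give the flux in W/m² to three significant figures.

cos θ_z = sin ϕ sin δ + cos ϕ cos δ cos h = 0.026247 + 0.324801 = 0.351048.
Flux = S_0 · cos θ_z = 1361 × 0.351048 = 477.8 W/m².

478 W/m²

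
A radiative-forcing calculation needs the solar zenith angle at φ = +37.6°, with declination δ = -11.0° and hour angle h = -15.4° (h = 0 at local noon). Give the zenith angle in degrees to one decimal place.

cos θ_z = sin φ sin δ + cos φ cos δ cos h = -0.116421 + 0.749809 = 0.633388.
θ_z = arccos(0.633388) = 50.7°.

θ_z = 50.7°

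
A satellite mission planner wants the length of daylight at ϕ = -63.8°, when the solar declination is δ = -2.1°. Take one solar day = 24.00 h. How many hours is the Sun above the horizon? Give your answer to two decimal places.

cos h₀ = −tan ϕ · tan δ = −tan(-63.8°) × tan(-2.100°) = -0.0745, so h₀ = 1.6454 rad = 94.27°.
Daylight = 2h₀/(2π) × 24.00 h = (1.6454/π) × 24.00 = 12.57 h.

12.57 h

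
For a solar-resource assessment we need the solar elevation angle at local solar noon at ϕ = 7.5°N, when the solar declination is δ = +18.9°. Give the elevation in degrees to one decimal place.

At local noon the hour angle is zero, so the zenith angle equals |ϕ − δ| = |+7.5° − (+18.900°)| = 11.400°.
Elevation = 90° − 11.400° = 78.6°.

78.6°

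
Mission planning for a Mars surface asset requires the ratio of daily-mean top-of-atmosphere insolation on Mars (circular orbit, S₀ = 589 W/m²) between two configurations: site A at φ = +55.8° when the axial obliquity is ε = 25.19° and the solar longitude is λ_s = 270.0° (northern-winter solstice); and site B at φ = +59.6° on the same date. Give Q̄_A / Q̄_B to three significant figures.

— Configuration A (φ=+55.8°):
Solar declination: sin δ = sin ε · sin λ_s = sin 25.19° × sin 270.0° = -0.42562, so δ = -25.190°.
cos H₀ = −tan(+55.8°) tan(-25.190°) = 0.6921, H₀ = 0.8064 rad.
Bracket: H₀ sin φ sin δ + cos φ cos δ sin H₀ = 0.8064×0.82708×-0.42562 + 0.56208×0.90490×0.72180 = -0.283870 + 0.367126 = 0.083256.
Q̄ = (S₀/π) × [bracket] = (589/π) × 0.083256 = 15.609 W/m².
— Configuration B (φ=+59.6°):
cos H₀ = −tan(+59.6°) tan(-25.190°) = 0.8017, H₀ = 0.6407 rad.
Bracket: H₀ sin φ sin δ + cos φ cos δ sin H₀ = 0.6407×0.86251×-0.42562 + 0.50603×0.90490×0.59773 = -0.235202 + 0.273704 = 0.038502.
Q̄ = (S₀/π) × [bracket] = (589/π) × 0.038502 = 7.2185 W/m².
Ratio Q̄_A / Q̄_B = 15.609 / 7.2185 = 2.162.

Q̄_A / Q̄_B ≈ 2.16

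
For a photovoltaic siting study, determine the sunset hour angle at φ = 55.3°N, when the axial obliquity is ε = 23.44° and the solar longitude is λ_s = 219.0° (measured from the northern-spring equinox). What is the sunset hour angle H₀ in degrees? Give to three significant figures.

H₀ = 68.1°

Solar declination: sin δ = sin ε · sin λ_s = sin 23.44° × sin 219.0° = -0.25034, so δ = -14.497°.
cos H₀ = −tan φ · tan δ = −tan(+55.3°) × tan(-14.497°) = 0.3734, so H₀ = 1.1881 rad = 68.07°.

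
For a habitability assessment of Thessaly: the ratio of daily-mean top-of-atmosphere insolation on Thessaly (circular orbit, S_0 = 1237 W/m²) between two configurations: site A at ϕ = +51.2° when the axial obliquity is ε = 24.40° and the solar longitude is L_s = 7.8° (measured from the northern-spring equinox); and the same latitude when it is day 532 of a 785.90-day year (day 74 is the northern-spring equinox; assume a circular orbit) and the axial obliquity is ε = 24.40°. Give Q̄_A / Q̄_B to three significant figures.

Q̄_A / Q̄_B ≈ 1.82

— Configuration A (ϕ=+51.2°):
Solar declination: sin δ = sin ε · sin L_s = sin 24.40° × sin 7.8° = 0.05606, so δ = +3.214°.
cos h₀ = −tan(+51.2°) tan(+3.214°) = -0.0698, h₀ = 1.6407 rad.
Bracket: h₀ sin ϕ sin δ + cos ϕ cos δ sin h₀ = 1.6407×0.77934×0.05606 + 0.62660×0.99843×0.99756 = 0.071682 + 0.624090 = 0.695772.
Q̄ = (S_0/π) × [bracket] = (1237/π) × 0.695772 = 273.96 W/m².
— Configuration B (ϕ=+51.2°):
Solar longitude: L_s = 360° × (532 − 74)/785.90 = 209.798°.
sin δ = sin 24.40° × sin 209.798° = -0.20529, so δ = -11.846°.
cos h₀ = −tan(+51.2°) tan(-11.846°) = 0.2609, h₀ = 1.3069 rad.
Bracket: h₀ sin ϕ sin δ + cos ϕ cos δ sin h₀ = 1.3069×0.77934×-0.20529 + 0.62660×0.97870×0.96537 = -0.209092 + 0.592016 = 0.382924.
Q̄ = (S_0/π) × [bracket] = (1237/π) × 0.382924 = 150.78 W/m².
Ratio Q̄_A / Q̄_B = 273.96 / 150.78 = 1.817.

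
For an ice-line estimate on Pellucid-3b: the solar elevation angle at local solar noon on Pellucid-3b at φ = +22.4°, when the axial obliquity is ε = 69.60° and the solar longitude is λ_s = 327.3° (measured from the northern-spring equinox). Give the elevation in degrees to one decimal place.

37.2°

Solar declination: sin δ = sin ε · sin λ_s = sin 69.60° × sin 327.3° = -0.50636, so δ = -30.422°.
At local noon the hour angle is zero, so the zenith angle equals |φ − δ| = |+22.4° − (-30.422°)| = 52.822°.
Elevation = 90° − 52.822° = 37.2°.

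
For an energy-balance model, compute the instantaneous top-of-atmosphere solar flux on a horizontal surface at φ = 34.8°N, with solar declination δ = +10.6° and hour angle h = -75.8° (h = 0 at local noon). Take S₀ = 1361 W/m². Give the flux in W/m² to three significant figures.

412 W/m²

cos θ_z = sin φ sin δ + cos φ cos δ cos h = 0.104984 + 0.197997 = 0.302981.
Flux = S₀ · cos θ_z = 1361 × 0.302981 = 412.4 W/m².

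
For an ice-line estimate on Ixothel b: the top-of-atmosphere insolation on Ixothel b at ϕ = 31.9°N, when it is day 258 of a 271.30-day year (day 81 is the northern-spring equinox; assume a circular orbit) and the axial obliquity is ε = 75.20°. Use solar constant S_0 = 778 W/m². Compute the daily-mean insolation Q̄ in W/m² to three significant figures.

Solar longitude: L_s = 360° × (258 − 81)/271.30 = 234.869°.
sin δ = sin 75.20° × sin 234.869° = -0.79071, so δ = -52.252°.
cos h₀ = −tan(+31.9°) tan(-52.252°) = 0.8039, h₀ = 0.6369 rad.
Bracket: h₀ sin ϕ sin δ + cos ϕ cos δ sin h₀ = 0.6369×0.52844×-0.79071 + 0.84897×0.61220×0.59470 = -0.266124 + 0.309089 = 0.042965.
Q̄ = (S_0/π) × [bracket] = (778/π) × 0.042965 = 10.64 W/m².

Q̄ ≈ 10.6 W/m²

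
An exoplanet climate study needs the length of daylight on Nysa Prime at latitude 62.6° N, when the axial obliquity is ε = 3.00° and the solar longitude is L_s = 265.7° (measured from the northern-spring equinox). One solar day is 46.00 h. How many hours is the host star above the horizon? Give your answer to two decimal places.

21.52 h

Solar declination: sin δ = sin ε · sin L_s = sin 3.00° × sin 265.7° = -0.05219, so δ = -2.992°.
cos h₀ = −tan ϕ · tan δ = −tan(+62.6°) × tan(-2.992°) = 0.1008, so h₀ = 1.4698 rad = 84.21°.
Daylight = 2h₀/(2π) × 46.00 h = (1.4698/π) × 46.00 = 21.52 h.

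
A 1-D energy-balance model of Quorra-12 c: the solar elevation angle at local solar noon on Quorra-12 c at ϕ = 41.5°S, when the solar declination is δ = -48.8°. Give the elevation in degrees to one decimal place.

At local noon the hour angle is zero, so the zenith angle equals |ϕ − δ| = |-41.5° − (-48.800°)| = 7.300°.
Elevation = 90° − 7.300° = 82.7°.

82.7°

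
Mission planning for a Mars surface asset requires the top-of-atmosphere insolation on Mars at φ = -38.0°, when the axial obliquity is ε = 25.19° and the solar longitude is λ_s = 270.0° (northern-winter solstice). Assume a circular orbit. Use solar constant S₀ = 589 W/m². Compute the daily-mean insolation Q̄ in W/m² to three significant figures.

Solar declination: sin δ = sin ε · sin λ_s = sin 25.19° × sin 270.0° = -0.42562, so δ = -25.190°.
cos H₀ = −tan(-38.0°) tan(-25.190°) = -0.3675, H₀ = 1.9471 rad.
Bracket: H₀ sin φ sin δ + cos φ cos δ sin H₀ = 1.9471×-0.61566×-0.42562 + 0.78801×0.90490×0.93003 = 0.510213 + 0.663177 = 1.173390.
Q̄ = (S₀/π) × [bracket] = (589/π) × 1.173390 = 220.0 W/m².

Q̄ ≈ 220 W/m²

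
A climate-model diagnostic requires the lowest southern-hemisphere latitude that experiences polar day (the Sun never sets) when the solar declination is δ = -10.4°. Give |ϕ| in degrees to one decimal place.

Polar day requires cos h₀ = −tan ϕ tan δ ≤ −1, i.e. tan ϕ tan δ ≥ 1.
The boundary is |tan ϕ| · |tan δ| = 1, so |ϕ| = 90° − |δ| = 90° − 10.4° = 79.6° in the southern hemisphere.

|ϕ| = 79.6°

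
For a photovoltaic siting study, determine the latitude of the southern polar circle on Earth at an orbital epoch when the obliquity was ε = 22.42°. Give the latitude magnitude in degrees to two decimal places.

67.58°

The polar circle is the lowest latitude that experiences at least one full rotation of continuous darkness at the northern-summer solstice; it lies at |φ| = 90° − ε = 90° − 22.42° = 67.58°.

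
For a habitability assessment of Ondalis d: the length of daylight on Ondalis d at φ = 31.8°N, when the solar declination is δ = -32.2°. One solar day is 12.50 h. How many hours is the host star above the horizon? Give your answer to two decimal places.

4.65 h

cos H₀ = −tan φ · tan δ = −tan(+31.8°) × tan(-32.200°) = 0.3905, so H₀ = 1.1697 rad = 67.02°.
Daylight = 2H₀/(2π) × 12.50 h = (1.1697/π) × 12.50 = 4.65 h.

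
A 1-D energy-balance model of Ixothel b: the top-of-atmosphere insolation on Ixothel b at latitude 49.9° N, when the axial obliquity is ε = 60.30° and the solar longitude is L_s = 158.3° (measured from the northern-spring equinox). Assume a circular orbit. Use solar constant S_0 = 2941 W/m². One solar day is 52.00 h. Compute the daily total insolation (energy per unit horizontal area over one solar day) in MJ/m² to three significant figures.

Solar declination: sin δ = sin ε · sin L_s = sin 60.30° × sin 158.3° = 0.32117, so δ = +18.734°.
cos h₀ = −tan(+49.9°) tan(+18.734°) = -0.4027, h₀ = 1.9853 rad.
Bracket: h₀ sin ϕ sin δ + cos ϕ cos δ sin h₀ = 1.9853×0.76492×0.32117 + 0.64412×0.94702×0.91531 = 0.487727 + 0.558334 = 1.046061.
Q̄ = (S_0/π) × [bracket] = (2941/π) × 1.046061 = 979.27 W/m².
Daily total = Q̄ × 52.00 h × 3600 s/h = 979.27 × 52.00 × 3600 / 10⁶ = 183.3 MJ/m².

183 MJ/m²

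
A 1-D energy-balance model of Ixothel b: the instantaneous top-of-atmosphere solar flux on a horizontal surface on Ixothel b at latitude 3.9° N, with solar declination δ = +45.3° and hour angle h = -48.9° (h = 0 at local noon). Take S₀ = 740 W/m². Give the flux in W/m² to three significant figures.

cos θ_z = sin φ sin δ + cos φ cos δ cos h = 0.048345 + 0.461323 = 0.509668.
Flux = S₀ · cos θ_z = 740 × 0.509668 = 377.2 W/m².

377 W/m²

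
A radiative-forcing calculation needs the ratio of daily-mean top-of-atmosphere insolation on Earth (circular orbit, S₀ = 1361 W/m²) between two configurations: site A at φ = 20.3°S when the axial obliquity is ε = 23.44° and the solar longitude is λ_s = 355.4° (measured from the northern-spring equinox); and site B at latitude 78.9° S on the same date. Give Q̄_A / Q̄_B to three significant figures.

Q̄_A / Q̄_B ≈ 3.91

— Configuration A (φ=-20.3°):
Solar declination: sin δ = sin ε · sin λ_s = sin 23.44° × sin 355.4° = -0.03190, so δ = -1.828°.
cos H₀ = −tan(-20.3°) tan(-1.828°) = -0.0118, H₀ = 1.5826 rad.
Bracket: H₀ sin φ sin δ + cos φ cos δ sin H₀ = 1.5826×-0.34694×-0.03190 + 0.93789×0.99949×0.99993 = 0.017515 + 0.937346 = 0.954861.
Q̄ = (S₀/π) × [bracket] = (1361/π) × 0.954861 = 413.66 W/m².
— Configuration B (φ=-78.9°):
cos H₀ = −tan(-78.9°) tan(-1.828°) = -0.1627, H₀ = 1.7342 rad.
Bracket: H₀ sin φ sin δ + cos φ cos δ sin H₀ = 1.7342×-0.98129×-0.03190 + 0.19252×0.99949×0.98668 = 0.054286 + 0.189859 = 0.244145.
Q̄ = (S₀/π) × [bracket] = (1361/π) × 0.244145 = 105.77 W/m².
Ratio Q̄_A / Q̄_B = 413.66 / 105.77 = 3.911.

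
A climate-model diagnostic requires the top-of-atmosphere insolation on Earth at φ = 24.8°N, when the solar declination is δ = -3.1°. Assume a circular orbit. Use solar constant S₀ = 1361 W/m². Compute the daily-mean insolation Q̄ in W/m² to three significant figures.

Q̄ ≈ 377 W/m²

cos H₀ = −tan(+24.8°) tan(-3.100°) = 0.0250, H₀ = 1.5458 rad.
Bracket: H₀ sin φ sin δ + cos φ cos δ sin H₀ = 1.5458×0.41945×-0.05408 + 0.90778×0.99854×0.99969 = -0.035065 + 0.906174 = 0.871109.
Q̄ = (S₀/π) × [bracket] = (1361/π) × 0.871109 = 377.4 W/m².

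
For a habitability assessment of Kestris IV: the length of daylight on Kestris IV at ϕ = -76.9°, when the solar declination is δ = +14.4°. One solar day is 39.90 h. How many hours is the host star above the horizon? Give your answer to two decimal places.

0.00 h

cos h₀ = −tan ϕ · tan δ = 1.1033 ≥ 1, so the host star never rises (polar night) and h₀ = 0.
Daylight = 2h₀/(2π) × 39.90 h = (0.0000/π) × 39.90 = 0.00 h.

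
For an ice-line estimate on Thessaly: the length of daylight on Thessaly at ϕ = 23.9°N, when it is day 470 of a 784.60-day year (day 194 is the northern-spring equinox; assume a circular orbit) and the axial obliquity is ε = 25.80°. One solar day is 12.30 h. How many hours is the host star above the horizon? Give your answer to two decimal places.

6.80 h

Solar longitude: L_s = 360° × (470 − 194)/784.60 = 126.638°.
sin δ = sin 25.80° × sin 126.638° = 0.34924, so δ = +20.441°.
cos h₀ = −tan ϕ · tan δ = −tan(+23.9°) × tan(+20.441°) = -0.1652, so h₀ = 1.7367 rad = 99.51°.
Daylight = 2h₀/(2π) × 12.30 h = (1.7367/π) × 12.30 = 6.80 h.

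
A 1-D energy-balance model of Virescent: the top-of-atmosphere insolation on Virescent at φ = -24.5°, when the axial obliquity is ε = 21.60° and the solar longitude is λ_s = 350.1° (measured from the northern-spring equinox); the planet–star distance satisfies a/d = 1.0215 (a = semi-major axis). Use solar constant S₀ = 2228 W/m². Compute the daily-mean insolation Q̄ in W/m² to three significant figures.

Q̄ ≈ 703 W/m²

Solar declination: sin δ = sin ε · sin λ_s = sin 21.60° × sin 350.1° = -0.06329, so δ = -3.629°.
cos H₀ = −tan(-24.5°) tan(-3.629°) = -0.0289, H₀ = 1.5997 rad.
Bracket: H₀ sin φ sin δ + cos φ cos δ sin H₀ = 1.5997×-0.41469×-0.06329 + 0.90996×0.99800×0.99958 = 0.041985 + 0.907759 = 0.949744.
Inverse-square distance factor (a/d)² = 1.0215² = 1.043462.
Q̄ = (S₀/π) × 1.043462 × [bracket] = (2228/π) × 1.043462 × 0.949744 = 702.8 W/m².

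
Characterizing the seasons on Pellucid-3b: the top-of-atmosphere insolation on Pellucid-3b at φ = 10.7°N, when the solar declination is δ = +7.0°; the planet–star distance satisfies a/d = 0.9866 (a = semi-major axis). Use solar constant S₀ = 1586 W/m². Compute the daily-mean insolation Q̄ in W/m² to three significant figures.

Q̄ ≈ 497 W/m²

cos H₀ = −tan(+10.7°) tan(+7.000°) = -0.0232, H₀ = 1.5940 rad.
Bracket: H₀ sin φ sin δ + cos φ cos δ sin H₀ = 1.5940×0.18567×0.12187 + 0.98261×0.99255×0.99973 = 0.036068 + 0.975026 = 1.011094.
Inverse-square distance factor (a/d)² = 0.9866² = 0.973380.
Q̄ = (S₀/π) × 0.973380 × [bracket] = (1586/π) × 0.973380 × 1.011094 = 496.9 W/m².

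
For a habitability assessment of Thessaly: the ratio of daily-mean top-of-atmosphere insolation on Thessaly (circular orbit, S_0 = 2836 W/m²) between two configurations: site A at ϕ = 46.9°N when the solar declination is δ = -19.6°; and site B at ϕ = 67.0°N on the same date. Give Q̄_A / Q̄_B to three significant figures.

— Configuration A (ϕ=+46.9°):
cos h₀ = −tan(+46.9°) tan(-19.600°) = 0.3805, h₀ = 1.1804 rad.
Bracket: h₀ sin ϕ sin δ + cos ϕ cos δ sin h₀ = 1.1804×0.73016×-0.33545 + 0.68327×0.94206×0.92477 = -0.289118 + 0.595257 = 0.306139.
Q̄ = (S_0/π) × [bracket] = (2836/π) × 0.306139 = 276.36 W/m².
— Configuration B (ϕ=+67.0°):
cos h₀ = −tan(+67.0°) tan(-19.600°) = 0.8389, h₀ = 0.5756 rad.
Bracket: h₀ sin ϕ sin δ + cos ϕ cos δ sin h₀ = 0.5756×0.92050×-0.33545 + 0.39073×0.94206×0.54431 = -0.177735 + 0.200356 = 0.022621.
Q̄ = (S_0/π) × [bracket] = (2836/π) × 0.022621 = 20.421 W/m².
Ratio Q̄_A / Q̄_B = 276.36 / 20.421 = 13.53.

Q̄_A / Q̄_B ≈ 13.5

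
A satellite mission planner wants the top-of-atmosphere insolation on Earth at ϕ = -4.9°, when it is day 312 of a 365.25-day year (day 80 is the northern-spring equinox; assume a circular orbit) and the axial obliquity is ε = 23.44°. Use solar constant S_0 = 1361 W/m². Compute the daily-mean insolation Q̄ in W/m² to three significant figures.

Solar longitude: L_s = 360° × (312 − 80)/365.25 = 228.665°.
sin δ = sin 23.44° × sin 228.665° = -0.29869, so δ = -17.379°.
cos h₀ = −tan(-4.9°) tan(-17.379°) = -0.0268, h₀ = 1.5976 rad.
Bracket: h₀ sin ϕ sin δ + cos ϕ cos δ sin h₀ = 1.5976×-0.08542×-0.29869 + 0.99635×0.95435×0.99964 = 0.040761 + 0.950524 = 0.991285.
Q̄ = (S_0/π) × [bracket] = (1361/π) × 0.991285 = 429.4 W/m².

Q̄ ≈ 429 W/m²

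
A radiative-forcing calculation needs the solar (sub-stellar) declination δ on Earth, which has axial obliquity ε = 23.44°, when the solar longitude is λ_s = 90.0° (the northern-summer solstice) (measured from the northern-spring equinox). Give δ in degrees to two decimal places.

sin δ = sin ε · sin λ_s = sin 23.44° × sin 90.0° = 0.397789.
δ = arcsin(0.397789) = +23.44°.

δ = +23.44°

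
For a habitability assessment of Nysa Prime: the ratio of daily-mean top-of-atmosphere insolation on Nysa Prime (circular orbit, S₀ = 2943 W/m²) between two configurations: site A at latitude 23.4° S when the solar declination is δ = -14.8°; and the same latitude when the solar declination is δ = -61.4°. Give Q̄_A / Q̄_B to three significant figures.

Q̄_A / Q̄_B ≈ 0.928

— Configuration A (φ=-23.4°):
cos H₀ = −tan(-23.4°) tan(-14.800°) = -0.1143, H₀ = 1.6854 rad.
Bracket: H₀ sin φ sin δ + cos φ cos δ sin H₀ = 1.6854×-0.39715×-0.25545 + 0.91775×0.96682×0.99344 = 0.170987 + 0.881478 = 1.052465.
Q̄ = (S₀/π) × [bracket] = (2943/π) × 1.052465 = 985.93 W/m².
— Configuration B (φ=-23.4°):
cos H₀ = −tan(-23.4°) tan(-61.400°) = -0.7937, H₀ = 2.4877 rad.
Bracket: H₀ sin φ sin δ + cos φ cos δ sin H₀ = 2.4877×-0.39715×-0.87798 + 0.91775×0.47869×0.60831 = 0.867436 + 0.267241 = 1.134677.
Q̄ = (S₀/π) × [bracket] = (2943/π) × 1.134677 = 1062.9 W/m².
Ratio Q̄_A / Q̄_B = 985.93 / 1062.9 = 0.9276.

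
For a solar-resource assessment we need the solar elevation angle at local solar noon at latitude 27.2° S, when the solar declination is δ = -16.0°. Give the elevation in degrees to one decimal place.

At local noon the hour angle is zero, so the zenith angle equals |ϕ − δ| = |-27.2° − (-16.000°)| = 11.200°.
Elevation = 90° − 11.200° = 78.8°.

78.8°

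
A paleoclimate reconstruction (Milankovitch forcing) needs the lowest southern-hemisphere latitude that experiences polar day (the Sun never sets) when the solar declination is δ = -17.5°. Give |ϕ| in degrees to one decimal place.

|ϕ| = 72.5°

Polar day requires cos h₀ = −tan ϕ tan δ ≤ −1, i.e. tan ϕ tan δ ≥ 1.
The boundary is |tan ϕ| · |tan δ| = 1, so |ϕ| = 90° − |δ| = 90° − 17.5° = 72.5° in the southern hemisphere.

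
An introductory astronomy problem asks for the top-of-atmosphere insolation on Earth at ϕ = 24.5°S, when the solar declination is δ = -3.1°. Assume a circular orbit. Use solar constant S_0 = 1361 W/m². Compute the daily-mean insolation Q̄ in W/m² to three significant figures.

cos h₀ = −tan(-24.5°) tan(-3.100°) = -0.0247, h₀ = 1.5955 rad.
Bracket: h₀ sin ϕ sin δ + cos ϕ cos δ sin h₀ = 1.5955×-0.41469×-0.05408 + 0.90996×0.99854×0.99970 = 0.035781 + 0.908359 = 0.944140.
Q̄ = (S_0/π) × [bracket] = (1361/π) × 0.944140 = 409.0 W/m².

Q̄ ≈ 409 W/m²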